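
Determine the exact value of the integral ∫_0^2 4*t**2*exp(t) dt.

Integrate by parts twice (u = t^2, dv = 4*exp(t) dt).
An antiderivative is F(t) = (4*t**2 - 8*t + 8)*exp(t).
Then F(2) - F(0) = (8*exp(2)) - (8) = -8 + 8*exp(2).

-8 + 8*exp(2)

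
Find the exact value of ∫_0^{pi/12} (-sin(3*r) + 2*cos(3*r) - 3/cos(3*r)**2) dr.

An antiderivative is F(r) = 2*sin(3*r)/3 + cos(3*r)/3 - tan(3*r).
Then F(pi/12) - F(0) = (-1 + sqrt(2)/2) - (1/3) = -4/3 + sqrt(2)/2.

-4/3 + sqrt(2)/2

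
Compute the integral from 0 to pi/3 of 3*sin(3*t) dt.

An antiderivative is F(t) = -cos(3*t).
Then F(pi/3) - F(0) = (1) - (-1) = 2.

2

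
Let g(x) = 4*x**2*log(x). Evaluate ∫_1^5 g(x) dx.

-496/9 + 500*log(5)/3

Integrate by parts once (u = ln x, dv = 4*x**2 dx).
An antiderivative is F(x) = 4*x**3*(3*log(x) - 1)/9.
Then F(5) - F(1) = (-500/9 + 500*log(5)/3) - (-4/9) = -496/9 + 500*log(5)/3.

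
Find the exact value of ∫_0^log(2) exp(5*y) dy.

31/5

Let u = exp(y), so du = exp(y) dy. When y = 0, u = 1; when y = log(2), u = 2.
The integral becomes ∫ u**4 du from 1 to 2, with antiderivative u**5/5.
Back in y: F(y) = exp(5*y)/5.
Then F(log(2)) - F(0) = (32/5) - (1/5) = 31/5.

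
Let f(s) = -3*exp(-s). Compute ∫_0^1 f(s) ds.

An antiderivative is F(s) = 3*exp(-s).
Then F(1) - F(0) = (3*exp(-1)) - (3) = -3 + 3*exp(-1).

-3 + 3*exp(-1)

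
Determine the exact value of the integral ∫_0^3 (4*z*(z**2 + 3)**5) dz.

Let u = z**2 + 3, so du = 2*z dz. When z = 0, u = 3; when z = 3, u = 12.
The integral becomes 2·∫ u**5 du from 3 to 12, with antiderivative u**6/3.
Back in z: F(z) = (z**2 + 3)**6/3.
Then F(3) - F(0) = (995328) - (243) = 995085.

995085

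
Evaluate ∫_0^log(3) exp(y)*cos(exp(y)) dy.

-sin(1) + sin(3)

Let u = exp(y), so du = exp(y) dy. When y = 0, u = 1; when y = log(3), u = 3.
The integral becomes ∫ cos(u) du from 1 to 3, with antiderivative sin(u).
Back in y: F(y) = sin(exp(y)).
Then F(log(3)) - F(0) = (sin(3)) - (sin(1)) = -sin(1) + sin(3).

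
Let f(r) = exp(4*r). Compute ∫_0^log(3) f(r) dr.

20

Let u = exp(r), so du = exp(r) dr. When r = 0, u = 1; when r = log(3), u = 3.
The integral becomes ∫ u**3 du from 1 to 3, with antiderivative u**4/4.
Back in r: F(r) = exp(4*r)/4.
Then F(log(3)) - F(0) = (81/4) - (1/4) = 20.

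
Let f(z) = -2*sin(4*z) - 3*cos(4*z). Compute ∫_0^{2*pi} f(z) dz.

0

An antiderivative is F(z) = -3*sin(4*z)/4 + cos(4*z)/2.
Then F(2*pi) - F(0) = (1/2) - (1/2) = 0.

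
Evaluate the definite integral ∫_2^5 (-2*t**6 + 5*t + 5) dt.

-311043/14

By the power rule, an antiderivative is F(t) = -2*t**7/7 + 5*t**2/2 + 5*t.
Then F(5) - F(2) = (-311275/14) - (-116/7) = -311043/14.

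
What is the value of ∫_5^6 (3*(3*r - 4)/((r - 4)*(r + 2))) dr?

Factor the denominator: r**2 - 2*r - 8 = (r + 2)(r - 4).
Partial fractions: 3*(3*r - 4)/((r - 4)*(r + 2)) = 5/(r + 2) + 4/(r - 4).
An antiderivative is F(r) = 4*log(r - 4) + 5*log(r + 2).
Then F(6) - F(5) = (19*log(2)) - (5*log(7)) = -5*log(7) + 19*log(2).

-5*log(7) + 19*log(2)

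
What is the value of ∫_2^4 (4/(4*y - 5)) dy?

An antiderivative is F(y) = log(4*y - 5).
Then F(4) - F(2) = (log(11)) - (log(3)) = log(11/3).

log(11/3)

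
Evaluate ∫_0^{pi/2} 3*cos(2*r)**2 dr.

Use the identity cos^2(2*r) = (1 + cos(4*r))/2.
An antiderivative is F(r) = 3*r/2 + 3*sin(4*r)/8.
Then F(pi/2) - F(0) = (3*pi/4) - (0) = 3*pi/4.

3*pi/4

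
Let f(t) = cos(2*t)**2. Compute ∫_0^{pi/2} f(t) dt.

Use the identity cos^2(2*t) = (1 + cos(4*t))/2.
An antiderivative is F(t) = t/2 + sin(4*t)/8.
Then F(pi/2) - F(0) = (pi/4) - (0) = pi/4.

pi/4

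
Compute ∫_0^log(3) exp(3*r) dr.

Let u = exp(r), so du = exp(r) dr. When r = 0, u = 1; when r = log(3), u = 3.
The integral becomes ∫ u**2 du from 1 to 3, with antiderivative u**3/3.
Back in r: F(r) = exp(3*r)/3.
Then F(log(3)) - F(0) = (9) - (1/3) = 26/3.

26/3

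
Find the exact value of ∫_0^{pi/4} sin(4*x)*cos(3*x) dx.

Use the identity sin(4*x)cos(3*x) = [sin(7*x) + sin(x)]/2.
An antiderivative is F(x) = -cos(x)/2 - cos(7*x)/14.
Then F(pi/4) - F(0) = (-2*sqrt(2)/7) - (-4/7) = 4/7 - 2*sqrt(2)/7.

4/7 - 2*sqrt(2)/7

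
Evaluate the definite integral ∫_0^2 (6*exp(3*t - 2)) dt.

Let u = 3*t - 2, so du = 3 dt. When t = 0, u = -2; when t = 2, u = 4.
The integral becomes 2·∫ exp(u) du from -2 to 4, with antiderivative 2*exp(u).
Back in t: F(t) = 2*exp(3*t - 2).
Then F(2) - F(0) = (2*exp(4)) - (2*exp(-2)) = -(2 - 2*exp(6))*exp(-2).

-(2 - 2*exp(6))*exp(-2)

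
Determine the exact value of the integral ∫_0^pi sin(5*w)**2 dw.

pi/2

Use the identity sin^2(5*w) = (1 - cos(10*w))/2.
An antiderivative is F(w) = w/2 - sin(10*w)/20.
Then F(pi) - F(0) = (pi/2) - (0) = pi/2.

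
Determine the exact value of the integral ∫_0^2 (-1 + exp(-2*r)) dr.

An antiderivative is F(r) = -r - exp(-2*r)/2.
Then F(2) - F(0) = (-2 - exp(-4)/2) - (-1/2) = -3/2 - exp(-4)/2.

-3/2 - exp(-4)/2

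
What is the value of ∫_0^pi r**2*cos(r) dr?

Integrate by parts twice (u = r^2, dv = cos(r) dr).
An antiderivative is F(r) = r**2*sin(r) + 2*r*cos(r) - 2*sin(r).
Then F(pi) - F(0) = (-2*pi) - (0) = -2*pi.

-2*pi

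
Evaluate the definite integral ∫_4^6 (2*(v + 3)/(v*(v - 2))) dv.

-3*log(3) + 8*log(2)

Factor the denominator: v**2 - 2*v = v(v - 2).
Partial fractions: 2*(v + 3)/(v*(v - 2)) = -3/v + 5/(v - 2).
An antiderivative is F(v) = -3*log(v) + 5*log(v - 2).
Then F(6) - F(4) = (-3*log(3) + 7*log(2)) - (-log(2)) = -3*log(3) + 8*log(2).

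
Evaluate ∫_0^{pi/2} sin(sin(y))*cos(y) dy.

1 - cos(1)

Let u = sin(y), so du = cos(y) dy. When y = 0, u = 0; when y = pi/2, u = 1.
The integral becomes ∫ sin(u) du from 0 to 1, with antiderivative -cos(u).
Back in y: F(y) = -cos(sin(y)).
Then F(pi/2) - F(0) = (-cos(1)) - (-1) = 1 - cos(1).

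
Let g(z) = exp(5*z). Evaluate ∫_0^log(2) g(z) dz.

31/5

Let u = exp(z), so du = exp(z) dz. When z = 0, u = 1; when z = log(2), u = 2.
The integral becomes ∫ u**4 du from 1 to 2, with antiderivative u**5/5.
Back in z: F(z) = exp(5*z)/5.
Then F(log(2)) - F(0) = (32/5) - (1/5) = 31/5.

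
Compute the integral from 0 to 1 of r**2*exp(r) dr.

Integrate by parts twice (u = r^2, dv = exp(r) dr).
An antiderivative is F(r) = (r**2 - 2*r + 2)*exp(r).
Then F(1) - F(0) = (E) - (2) = -2 + E.

-2 + E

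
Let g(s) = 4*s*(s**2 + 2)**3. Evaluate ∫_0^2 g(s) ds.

640

Let u = s**2 + 2, so du = 2*s ds. When s = 0, u = 2; when s = 2, u = 6.
The integral becomes 2·∫ u**3 du from 2 to 6, with antiderivative u**4/2.
Back in s: F(s) = (s**2 + 2)**4/2.
Then F(2) - F(0) = (648) - (8) = 640.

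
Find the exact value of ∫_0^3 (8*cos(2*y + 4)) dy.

4*sin(10) - 4*sin(4)

Let u = 2*y + 4, so du = 2 dy. When y = 0, u = 4; when y = 3, u = 10.
The integral becomes 4·∫ cos(u) du from 4 to 10, with antiderivative 4*sin(u).
Back in y: F(y) = 4*sin(2*y + 4).
Then F(3) - F(0) = (4*sin(10)) - (4*sin(4)) = 4*sin(10) - 4*sin(4).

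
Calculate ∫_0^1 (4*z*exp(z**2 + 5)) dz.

-2*(1 - exp(1))*exp(5)

Let u = z**2 + 5, so du = 2*z dz. When z = 0, u = 5; when z = 1, u = 6.
The integral becomes 2·∫ exp(u) du from 5 to 6, with antiderivative 2*exp(u).
Back in z: F(z) = 2*exp(z**2 + 5).
Then F(1) - F(0) = (2*exp(6)) - (2*exp(5)) = -2*(1 - exp(1))*exp(5).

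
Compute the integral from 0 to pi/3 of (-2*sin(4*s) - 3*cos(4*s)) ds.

An antiderivative is F(s) = -3*sin(4*s)/4 + cos(4*s)/2.
Then F(pi/3) - F(0) = (-1/4 + 3*sqrt(3)/8) - (1/2) = -3/4 + 3*sqrt(3)/8.

-3/4 + 3*sqrt(3)/8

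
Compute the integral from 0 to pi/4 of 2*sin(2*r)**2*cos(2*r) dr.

Let u = sin(2*r), so du = 2*cos(2*r) dr. When r = 0, u = 0; when r = pi/4, u = 1.
The integral becomes ∫ u**2 du from 0 to 1, with antiderivative u**3/3.
Back in r: F(r) = sin(2*r)**3/3.
Then F(pi/4) - F(0) = (1/3) - (0) = 1/3.

1/3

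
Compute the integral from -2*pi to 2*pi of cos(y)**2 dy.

2*pi

Use the identity cos^2(y) = (1 + cos(2*y))/2.
An antiderivative is F(y) = y/2 + sin(2*y)/4.
Then F(2*pi) - F(-2*pi) = (pi) - (-pi) = 2*pi.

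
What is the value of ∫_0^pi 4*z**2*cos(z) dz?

Integrate by parts twice (u = z^2, dv = 4*cos(z) dz).
An antiderivative is F(z) = 4*z**2*sin(z) + 8*z*cos(z) - 8*sin(z).
Then F(pi) - F(0) = (-8*pi) - (0) = -8*pi.

-8*pi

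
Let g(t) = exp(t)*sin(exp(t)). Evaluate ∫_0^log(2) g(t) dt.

-cos(2) + cos(1)

Let u = exp(t), so du = exp(t) dt. When t = 0, u = 1; when t = log(2), u = 2.
The integral becomes ∫ sin(u) du from 1 to 2, with antiderivative -cos(u).
Back in t: F(t) = -cos(exp(t)).
Then F(log(2)) - F(0) = (-cos(2)) - (-cos(1)) = -cos(2) + cos(1).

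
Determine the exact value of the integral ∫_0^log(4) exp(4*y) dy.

Let u = exp(y), so du = exp(y) dy. When y = 0, u = 1; when y = log(4), u = 4.
The integral becomes ∫ u**3 du from 1 to 4, with antiderivative u**4/4.
Back in y: F(y) = exp(4*y)/4.
Then F(log(4)) - F(0) = (64) - (1/4) = 255/4.

255/4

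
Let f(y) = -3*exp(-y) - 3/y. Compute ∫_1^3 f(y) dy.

An antiderivative is F(y) = -3*log(y) + 3*exp(-y).
Then F(3) - F(1) = (-3*log(3) + 3*exp(-3)) - (3*exp(-1)) = -3*log(3) - 3*exp(-1) + 3*exp(-3).

-3*log(3) - 3*exp(-1) + 3*exp(-3)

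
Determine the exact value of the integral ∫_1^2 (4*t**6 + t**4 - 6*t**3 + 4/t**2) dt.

4079/70

By the power rule, an antiderivative is F(t) = 4*t**7/7 + t**5/5 - 3*t**4/2 - 4/t.
Then F(2) - F(1) = (1874/35) - (-331/70) = 4079/70.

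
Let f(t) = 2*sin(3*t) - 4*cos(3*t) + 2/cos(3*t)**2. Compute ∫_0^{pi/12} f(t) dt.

4/3 - sqrt(2)

An antiderivative is F(t) = -4*sin(3*t)/3 - 2*cos(3*t)/3 + 2*tan(3*t)/3.
Then F(pi/12) - F(0) = (2/3 - sqrt(2)) - (-2/3) = 4/3 - sqrt(2).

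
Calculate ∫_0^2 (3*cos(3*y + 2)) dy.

Let u = 3*y + 2, so du = 3 dy. When y = 0, u = 2; when y = 2, u = 8.
The integral becomes ∫ cos(u) du from 2 to 8, with antiderivative sin(u).
Back in y: F(y) = sin(3*y + 2).
Then F(2) - F(0) = (sin(8)) - (sin(2)) = -sin(2) + sin(8).

-sin(2) + sin(8)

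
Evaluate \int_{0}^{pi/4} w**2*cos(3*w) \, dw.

sqrt(2)*(-24*pi - 32 + 9*pi**2)/864

Integrate by parts twice (u = w^2, dv = cos(3*w) dw).
An antiderivative is F(w) = w**2*sin(3*w)/3 + 2*w*cos(3*w)/9 - 2*sin(3*w)/27.
Then F(pi/4) - F(0) = (sqrt(2)*(-24*pi - 32 + 9*pi**2)/864) - (0) = sqrt(2)*(-24*pi - 32 + 9*pi**2)/864.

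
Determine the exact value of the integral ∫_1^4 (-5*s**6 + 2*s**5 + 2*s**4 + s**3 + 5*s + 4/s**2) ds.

By the power rule, an antiderivative is F(s) = -5*s**7/7 + s**6/3 + 2*s**5/5 + s**4/4 + 5*s**2/2 - 4/s.
Then F(4) - F(1) = (-1031617/105) - (-517/420) = -1375317/140.

-1375317/140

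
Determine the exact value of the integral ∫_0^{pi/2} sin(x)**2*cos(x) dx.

1/3

Let u = sin(x), so du = cos(x) dx. When x = 0, u = 0; when x = pi/2, u = 1.
The integral becomes ∫ u**2 du from 0 to 1, with antiderivative u**3/3.
Back in x: F(x) = sin(x)**3/3.
Then F(pi/2) - F(0) = (1/3) - (0) = 1/3.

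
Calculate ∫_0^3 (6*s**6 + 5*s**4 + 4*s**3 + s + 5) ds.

By the power rule, an antiderivative is F(s) = 6*s**7/7 + s**5 + s**4 + s**2/2 + 5*s.
Then F(3) - F(0) = (31053/14) - (0) = 31053/14.

31053/14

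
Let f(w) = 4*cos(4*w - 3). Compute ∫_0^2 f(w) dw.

sin(5) + sin(3)

Let u = 4*w - 3, so du = 4 dw. When w = 0, u = -3; when w = 2, u = 5.
The integral becomes ∫ cos(u) du from -3 to 5, with antiderivative sin(u).
Back in w: F(w) = sin(4*w - 3).
Then F(2) - F(0) = (sin(5)) - (-sin(3)) = sin(5) + sin(3).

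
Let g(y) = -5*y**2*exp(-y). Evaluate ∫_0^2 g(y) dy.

Integrate by parts twice (u = y^2, dv = -5*exp(-y) dy).
An antiderivative is F(y) = (5*y**2 + 10*y + 10)*exp(-y).
Then F(2) - F(0) = (50*exp(-2)) - (10) = -10 + 50*exp(-2).

-10 + 50*exp(-2)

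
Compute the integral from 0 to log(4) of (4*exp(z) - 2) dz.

An antiderivative is F(z) = -2*z + 4*exp(z).
Then F(log(4)) - F(0) = (16 - 4*log(2)) - (4) = 12 - 4*log(2).

12 - 4*log(2)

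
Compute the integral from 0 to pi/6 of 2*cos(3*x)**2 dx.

pi/6

Use the identity cos^2(3*x) = (1 + cos(6*x))/2.
An antiderivative is F(x) = x + sin(6*x)/6.
Then F(pi/6) - F(0) = (pi/6) - (0) = pi/6.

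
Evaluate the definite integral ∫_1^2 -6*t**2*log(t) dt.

14/3 - 16*log(2)

Integrate by parts once (u = ln t, dv = -6*t**2 dt).
An antiderivative is F(t) = -2*t**3*(3*log(t) - 1)/3.
Then F(2) - F(1) = (16/3 - 16*log(2)) - (2/3) = 14/3 - 16*log(2).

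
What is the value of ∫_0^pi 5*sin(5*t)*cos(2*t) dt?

50/21

Use the identity sin(5*t)cos(2*t) = [sin(7*t) + sin(3*t)]/2.
An antiderivative is F(t) = -5*cos(3*t)/6 - 5*cos(7*t)/14.
Then F(pi) - F(0) = (25/21) - (-25/21) = 50/21.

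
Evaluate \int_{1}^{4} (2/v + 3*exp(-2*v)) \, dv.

An antiderivative is F(v) = 2*log(v) - 3*exp(-2*v)/2.
Then F(4) - F(1) = (-3*exp(-8)/2 + 4*log(2)) - (-3*exp(-2)/2) = -3*exp(-8)/2 + 3*exp(-2)/2 + 4*log(2).

-3*exp(-8)/2 + 3*exp(-2)/2 + 4*log(2)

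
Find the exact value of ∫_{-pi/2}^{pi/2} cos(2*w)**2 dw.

Use the identity cos^2(2*w) = (1 + cos(4*w))/2.
An antiderivative is F(w) = w/2 + sin(4*w)/8.
Then F(pi/2) - F(-pi/2) = (pi/4) - (-pi/4) = pi/2.

pi/2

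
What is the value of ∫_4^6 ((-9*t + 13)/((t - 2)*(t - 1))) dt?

Factor the denominator: t**2 - 3*t + 2 = (t - 1)(t - 2).
Partial fractions: (-9*t + 13)/((t - 2)*(t - 1)) = -4/(t - 1) - 5/(t - 2).
An antiderivative is F(t) = -5*log(t - 2) - 4*log(t - 1).
Then F(6) - F(4) = (-10*log(2) - 4*log(5)) - (-4*log(3) - 5*log(2)) = -4*log(5) - 5*log(2) + 4*log(3).

-4*log(5) - 5*log(2) + 4*log(3)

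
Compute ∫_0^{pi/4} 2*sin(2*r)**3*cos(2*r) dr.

Let u = sin(2*r), so du = 2*cos(2*r) dr. When r = 0, u = 0; when r = pi/4, u = 1.
The integral becomes ∫ u**3 du from 0 to 1, with antiderivative u**4/4.
Back in r: F(r) = sin(2*r)**4/4.
Then F(pi/4) - F(0) = (1/4) - (0) = 1/4.

1/4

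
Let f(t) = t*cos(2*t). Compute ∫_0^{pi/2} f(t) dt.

Integrate by parts once (u = t, dv = cos(2*t) dt).
An antiderivative is F(t) = t*sin(2*t)/2 + cos(2*t)/4.
Then F(pi/2) - F(0) = (-1/4) - (1/4) = -1/2.

-1/2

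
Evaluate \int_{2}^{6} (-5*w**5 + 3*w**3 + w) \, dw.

By the power rule, an antiderivative is F(w) = -5*w**6/6 + 3*w**4/4 + w**2/2.
Then F(6) - F(2) = (-37890) - (-118/3) = -113552/3.

-113552/3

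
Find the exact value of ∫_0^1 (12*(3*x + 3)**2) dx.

252

Let u = 3*x + 3, so du = 3 dx. When x = 0, u = 3; when x = 1, u = 6.
The integral becomes 4·∫ u**2 du from 3 to 6, with antiderivative 4*u**3/3.
Back in x: F(x) = 4*(3*x + 3)**3/3.
Then F(1) - F(0) = (288) - (36) = 252.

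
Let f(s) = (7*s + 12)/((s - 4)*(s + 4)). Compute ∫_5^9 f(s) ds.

-4*log(3) + 2*log(13) + 5*log(5)

Factor the denominator: s**2 - 16 = (s + 4)(s - 4).
Partial fractions: (7*s + 12)/((s - 4)*(s + 4)) = 2/(s + 4) + 5/(s - 4).
An antiderivative is F(s) = 5*log(s - 4) + 2*log(s + 4).
Then F(9) - F(5) = (2*log(13) + 5*log(5)) - (log(81)) = -4*log(3) + 2*log(13) + 5*log(5).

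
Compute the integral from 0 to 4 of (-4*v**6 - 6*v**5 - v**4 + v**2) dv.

By the power rule, an antiderivative is F(v) = -4*v**7/7 - v**6 - v**5/5 + v**3/3.
Then F(4) - F(0) = (-1432384/105) - (0) = -1432384/105.

-1432384/105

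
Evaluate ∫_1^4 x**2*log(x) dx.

Integrate by parts once (u = ln x, dv = x**2 dx).
An antiderivative is F(x) = x**3*(3*log(x) - 1)/9.
Then F(4) - F(1) = (-64/9 + 128*log(2)/3) - (-1/9) = -7 + 128*log(2)/3.

-7 + 128*log(2)/3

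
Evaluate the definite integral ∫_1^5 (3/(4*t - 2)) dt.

An antiderivative is F(t) = 3*log(4*t - 2)/4.
Then F(5) - F(1) = (3*log(18)/4) - (3*log(2)/4) = 3*log(3)/2.

3*log(3)/2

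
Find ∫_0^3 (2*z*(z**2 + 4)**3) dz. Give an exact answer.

28305/4

Let u = z**2 + 4, so du = 2*z dz. When z = 0, u = 4; when z = 3, u = 13.
The integral becomes ∫ u**3 du from 4 to 13, with antiderivative u**4/4.
Back in z: F(z) = (z**2 + 4)**4/4.
Then F(3) - F(0) = (28561/4) - (64) = 28305/4.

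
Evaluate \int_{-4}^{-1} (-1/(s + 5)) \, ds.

-log(4)

An antiderivative is F(s) = -log(s + 5).
Then F(-1) - F(-4) = (-log(4)) - (0) = -log(4).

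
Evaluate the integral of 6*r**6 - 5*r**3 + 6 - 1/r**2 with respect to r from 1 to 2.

By the power rule, an antiderivative is F(r) = 6*r**7/7 - 5*r**4/4 + 6*r + 1/r.
Then F(2) - F(1) = (1431/14) - (185/28) = 2677/28.

2677/28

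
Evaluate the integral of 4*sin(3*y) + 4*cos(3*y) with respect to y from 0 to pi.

An antiderivative is F(y) = 4*sin(3*y)/3 - 4*cos(3*y)/3.
Then F(pi) - F(0) = (4/3) - (-4/3) = 8/3.

8/3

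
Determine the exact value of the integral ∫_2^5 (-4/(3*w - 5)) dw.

-4*log(10)/3

An antiderivative is F(w) = -4*log(3*w - 5)/3.
Then F(5) - F(2) = (-4*log(10)/3) - (0) = -4*log(10)/3.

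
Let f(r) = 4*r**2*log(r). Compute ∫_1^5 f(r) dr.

-496/9 + 500*log(5)/3

Integrate by parts once (u = ln r, dv = 4*r**2 dr).
An antiderivative is F(r) = 4*r**3*(3*log(r) - 1)/9.
Then F(5) - F(1) = (-500/9 + 500*log(5)/3) - (-4/9) = -496/9 + 500*log(5)/3.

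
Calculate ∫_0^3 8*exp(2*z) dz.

Let u = 2*z, so du = 2 dz. When z = 0, u = 0; when z = 3, u = 6.
The integral becomes 4·∫ exp(u) du from 0 to 6, with antiderivative 4*exp(u).
Back in z: F(z) = 4*exp(2*z).
Then F(3) - F(0) = (4*exp(6)) - (4) = -4 + 4*exp(6).

-4 + 4*exp(6)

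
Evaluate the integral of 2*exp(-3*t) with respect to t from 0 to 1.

An antiderivative is F(t) = -2*exp(-3*t)/3.
Then F(1) - F(0) = (-2*exp(-3)/3) - (-2/3) = 2/3 - 2*exp(-3)/3.

2/3 - 2*exp(-3)/3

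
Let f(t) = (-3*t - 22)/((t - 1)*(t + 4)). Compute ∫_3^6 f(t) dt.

Factor the denominator: t**2 + 3*t - 4 = (t + 4)(t - 1).
Partial fractions: (-3*t - 22)/((t - 1)*(t + 4)) = 2/(t + 4) - 5/(t - 1).
An antiderivative is F(t) = -5*log(t - 1) + 2*log(t + 4).
Then F(6) - F(3) = (-3*log(5) + 2*log(2)) - (log(49/32)) = -3*log(5) - 2*log(7) + 7*log(2).

-3*log(5) - 2*log(7) + 7*log(2)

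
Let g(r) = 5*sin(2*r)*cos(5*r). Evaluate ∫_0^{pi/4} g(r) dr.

Use the identity sin(2*r)cos(5*r) = [sin(7*r) + sin(-3*r)]/2.
An antiderivative is F(r) = 5*cos(3*r)/6 - 5*cos(7*r)/14.
Then F(pi/4) - F(0) = (-25*sqrt(2)/42) - (10/21) = -25*sqrt(2)/42 - 10/21.

-25*sqrt(2)/42 - 10/21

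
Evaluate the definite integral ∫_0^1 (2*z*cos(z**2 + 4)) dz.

Let u = z**2 + 4, so du = 2*z dz. When z = 0, u = 4; when z = 1, u = 5.
The integral becomes ∫ cos(u) du from 4 to 5, with antiderivative sin(u).
Back in z: F(z) = sin(z**2 + 4).
Then F(1) - F(0) = (sin(5)) - (sin(4)) = sin(5) - sin(4).

sin(5) - sin(4)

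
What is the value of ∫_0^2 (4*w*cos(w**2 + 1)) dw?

2*sin(5) - 2*sin(1)

Let u = w**2 + 1, so du = 2*w dw. When w = 0, u = 1; when w = 2, u = 5.
The integral becomes 2·∫ cos(u) du from 1 to 5, with antiderivative 2*sin(u).
Back in w: F(w) = 2*sin(w**2 + 1).
Then F(2) - F(0) = (2*sin(5)) - (2*sin(1)) = 2*sin(5) - 2*sin(1).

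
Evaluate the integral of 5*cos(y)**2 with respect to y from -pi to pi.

5*pi

Use the identity cos^2(y) = (1 + cos(2*y))/2.
An antiderivative is F(y) = 5*y/2 + 5*sin(2*y)/4.
Then F(pi) - F(-pi) = (5*pi/2) - (-5*pi/2) = 5*pi.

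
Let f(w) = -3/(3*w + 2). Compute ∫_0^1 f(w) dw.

An antiderivative is F(w) = -log(3*w + 2).
Then F(1) - F(0) = (-log(5)) - (-log(2)) = log(2/5).

log(2/5)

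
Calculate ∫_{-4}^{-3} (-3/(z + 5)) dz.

An antiderivative is F(z) = -3*log(z + 5).
Then F(-3) - F(-4) = (-log(8)) - (0) = -log(8).

-log(8)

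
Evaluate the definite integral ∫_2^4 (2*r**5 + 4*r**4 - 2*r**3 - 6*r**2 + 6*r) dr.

By the power rule, an antiderivative is F(r) = r**6/3 + 4*r**5/5 - r**4/2 - 2*r**3 + 3*r**2.
Then F(4) - F(2) = (29648/15) - (524/15) = 9708/5.

9708/5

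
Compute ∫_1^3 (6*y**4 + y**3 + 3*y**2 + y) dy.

1702/5

By the power rule, an antiderivative is F(y) = 6*y**5/5 + y**4/4 + y**3 + y**2/2.
Then F(3) - F(1) = (6867/20) - (59/20) = 1702/5.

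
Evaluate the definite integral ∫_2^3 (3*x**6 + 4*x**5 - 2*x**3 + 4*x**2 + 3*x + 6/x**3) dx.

By the power rule, an antiderivative is F(x) = 3*x**7/7 + 2*x**6/3 - x**4/2 + 4*x**3/3 + 3*x**2/2 - 3/x**2.
Then F(3) - F(2) = (30071/21) - (8857/84) = 111427/84.

111427/84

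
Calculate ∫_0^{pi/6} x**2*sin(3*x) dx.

Integrate by parts twice (u = x^2, dv = sin(3*x) dx).
An antiderivative is F(x) = -x**2*cos(3*x)/3 + 2*x*sin(3*x)/9 + 2*cos(3*x)/27.
Then F(pi/6) - F(0) = (pi/27) - (2/27) = -2/27 + pi/27.

-2/27 + pi/27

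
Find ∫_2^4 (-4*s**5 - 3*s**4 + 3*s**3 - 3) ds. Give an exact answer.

By the power rule, an antiderivative is F(s) = -2*s**6/3 - 3*s**5/5 + 3*s**4/4 - 3*s.
Then F(4) - F(2) = (-47476/15) - (-838/15) = -15546/5.

-15546/5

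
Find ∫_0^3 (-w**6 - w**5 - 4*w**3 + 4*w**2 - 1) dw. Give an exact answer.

By the power rule, an antiderivative is F(w) = -w**7/7 - w**6/6 - w**4 + 4*w**3/3 - w.
Then F(3) - F(0) = (-6747/14) - (0) = -6747/14.

-6747/14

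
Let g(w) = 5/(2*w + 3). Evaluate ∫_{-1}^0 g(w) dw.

An antiderivative is F(w) = 5*log(2*w + 3)/2.
Then F(0) - F(-1) = (5*log(3)/2) - (0) = 5*log(3)/2.

5*log(3)/2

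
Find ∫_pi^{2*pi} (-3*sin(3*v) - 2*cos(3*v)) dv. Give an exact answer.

An antiderivative is F(v) = -2*sin(3*v)/3 + cos(3*v).
Then F(2*pi) - F(pi) = (1) - (-1) = 2.

2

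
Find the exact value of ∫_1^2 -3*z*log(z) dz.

9/4 - log(64)

Integrate by parts once (u = ln z, dv = -3*z dz).
An antiderivative is F(z) = -3*z**2*(2*log(z) - 1)/4.
Then F(2) - F(1) = (3 - log(64)) - (3/4) = 9/4 - log(64).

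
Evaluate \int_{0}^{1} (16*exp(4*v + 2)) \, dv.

-4*(1 - exp(4))*exp(2)

Let u = 4*v + 2, so du = 4 dv. When v = 0, u = 2; when v = 1, u = 6.
The integral becomes 4·∫ exp(u) du from 2 to 6, with antiderivative 4*exp(u).
Back in v: F(v) = 4*exp(4*v + 2).
Then F(1) - F(0) = (4*exp(6)) - (4*exp(2)) = -4*(1 - exp(4))*exp(2).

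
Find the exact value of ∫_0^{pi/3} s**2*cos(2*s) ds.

-pi/12 - sqrt(3)/8 + sqrt(3)*pi**2/36

Integrate by parts twice (u = s^2, dv = cos(2*s) ds).
An antiderivative is F(s) = s**2*sin(2*s)/2 + s*cos(2*s)/2 - sin(2*s)/4.
Then F(pi/3) - F(0) = (-pi/12 - sqrt(3)/8 + sqrt(3)*pi**2/36) - (0) = -pi/12 - sqrt(3)/8 + sqrt(3)*pi**2/36.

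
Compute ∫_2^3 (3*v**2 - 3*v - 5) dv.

13/2

By the power rule, an antiderivative is F(v) = v**3 - 3*v**2/2 - 5*v.
Then F(3) - F(2) = (-3/2) - (-8) = 13/2.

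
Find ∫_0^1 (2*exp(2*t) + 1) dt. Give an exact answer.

An antiderivative is F(t) = exp(2*t) + t.
Then F(1) - F(0) = (1 + exp(2)) - (1) = exp(2).

exp(2)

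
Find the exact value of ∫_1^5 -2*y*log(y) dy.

12 - 25*log(5)

Integrate by parts once (u = ln y, dv = -2*y dy).
An antiderivative is F(y) = -y**2*(2*log(y) - 1)/2.
Then F(5) - F(1) = (25/2 - 25*log(5)) - (1/2) = 12 - 25*log(5).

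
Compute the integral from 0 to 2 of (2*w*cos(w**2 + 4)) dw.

-sin(4) + sin(8)

Let u = w**2 + 4, so du = 2*w dw. When w = 0, u = 4; when w = 2, u = 8.
The integral becomes ∫ cos(u) du from 4 to 8, with antiderivative sin(u).
Back in w: F(w) = sin(w**2 + 4).
Then F(2) - F(0) = (sin(8)) - (sin(4)) = -sin(4) + sin(8).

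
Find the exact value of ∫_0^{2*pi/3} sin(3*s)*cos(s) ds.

9/16

Use the identity sin(3*s)cos(s) = [sin(4*s) + sin(2*s)]/2.
An antiderivative is F(s) = -cos(2*s)/4 - cos(4*s)/8.
Then F(2*pi/3) - F(0) = (3/16) - (-3/8) = 9/16.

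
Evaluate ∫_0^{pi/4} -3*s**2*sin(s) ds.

-3*sqrt(2) - 3*sqrt(2)*pi/4 + 3*sqrt(2)*pi**2/32 + 6

Integrate by parts twice (u = s^2, dv = -3*sin(s) ds).
An antiderivative is F(s) = 3*s**2*cos(s) - 6*s*sin(s) - 6*cos(s).
Then F(pi/4) - F(0) = (3*sqrt(2)*(-32 - 8*pi + pi**2)/32) - (-6) = -3*sqrt(2) - 3*sqrt(2)*pi/4 + 3*sqrt(2)*pi**2/32 + 6.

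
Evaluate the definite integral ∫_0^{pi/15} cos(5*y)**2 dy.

sqrt(3)/40 + pi/30

Use the identity cos^2(5*y) = (1 + cos(10*y))/2.
An antiderivative is F(y) = y/2 + sin(10*y)/20.
Then F(pi/15) - F(0) = (sqrt(3)/40 + pi/30) - (0) = sqrt(3)/40 + pi/30.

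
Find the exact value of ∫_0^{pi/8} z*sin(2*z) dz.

Integrate by parts once (u = z, dv = sin(2*z) dz).
An antiderivative is F(z) = -z*cos(2*z)/2 + sin(2*z)/4.
Then F(pi/8) - F(0) = (sqrt(2)*(4 - pi)/32) - (0) = sqrt(2)*(4 - pi)/32.

sqrt(2)*(4 - pi)/32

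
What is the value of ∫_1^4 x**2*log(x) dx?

-7 + 128*log(2)/3

Integrate by parts once (u = ln x, dv = x**2 dx).
An antiderivative is F(x) = x**3*(3*log(x) - 1)/9.
Then F(4) - F(1) = (-64/9 + 128*log(2)/3) - (-1/9) = -7 + 128*log(2)/3.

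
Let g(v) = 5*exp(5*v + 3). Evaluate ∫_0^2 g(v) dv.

-exp(3) + exp(13)

Let u = 5*v + 3, so du = 5 dv. When v = 0, u = 3; when v = 2, u = 13.
The integral becomes ∫ exp(u) du from 3 to 13, with antiderivative exp(u).
Back in v: F(v) = exp(5*v + 3).
Then F(2) - F(0) = (exp(13)) - (exp(3)) = -exp(3) + exp(13).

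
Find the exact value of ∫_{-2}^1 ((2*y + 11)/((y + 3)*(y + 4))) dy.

Factor the denominator: y**2 + 7*y + 12 = (y + 4)(y + 3).
Partial fractions: (2*y + 11)/((y + 3)*(y + 4)) = -3/(y + 4) + 5/(y + 3).
An antiderivative is F(y) = 5*log(y + 3) - 3*log(y + 4).
Then F(1) - F(-2) = (-3*log(5) + 10*log(2)) - (-log(8)) = -3*log(5) + 13*log(2).

-3*log(5) + 13*log(2)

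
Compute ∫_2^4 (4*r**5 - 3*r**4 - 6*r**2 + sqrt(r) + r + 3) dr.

29972/15 - 4*sqrt(2)/3

By the power rule, an antiderivative is F(r) = 2*r**6/3 - 3*r**5/5 + 2*r**(3/2)/3 - 2*r**3 + r**2/2 + 3*r.
Then F(4) - F(2) = (10068/5) - (4*sqrt(2)/3 + 232/15) = 29972/15 - 4*sqrt(2)/3.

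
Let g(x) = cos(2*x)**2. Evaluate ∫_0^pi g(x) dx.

Use the identity cos^2(2*x) = (1 + cos(4*x))/2.
An antiderivative is F(x) = x/2 + sin(4*x)/8.
Then F(pi) - F(0) = (pi/2) - (0) = pi/2.

pi/2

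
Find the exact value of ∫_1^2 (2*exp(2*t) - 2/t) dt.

An antiderivative is F(t) = exp(2*t) - 2*log(t).
Then F(2) - F(1) = (-log(4) + exp(4)) - (exp(2)) = -exp(2) - log(4) + exp(4).

-exp(2) - log(4) + exp(4)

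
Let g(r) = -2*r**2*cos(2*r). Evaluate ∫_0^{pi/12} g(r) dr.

-sqrt(3)*pi/24 - pi**2/288 + 1/4

Integrate by parts twice (u = r^2, dv = -2*cos(2*r) dr).
An antiderivative is F(r) = -r**2*sin(2*r) - r*cos(2*r) + sin(2*r)/2.
Then F(pi/12) - F(0) = (-sqrt(3)*pi/24 - pi**2/288 + 1/4) - (0) = -sqrt(3)*pi/24 - pi**2/288 + 1/4.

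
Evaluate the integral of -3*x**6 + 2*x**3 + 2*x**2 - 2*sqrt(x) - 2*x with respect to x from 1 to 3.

-18610/21 - 4*sqrt(3)

By the power rule, an antiderivative is F(x) = -3*x**7/7 + x**4/2 - 4*x**(3/2)/3 + 2*x**3/3 - x**2.
Then F(3) - F(1) = (-12429/14 - 4*sqrt(3)) - (-67/42) = -18610/21 - 4*sqrt(3).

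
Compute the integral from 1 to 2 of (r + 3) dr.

By the power rule, an antiderivative is F(r) = r**2/2 + 3*r.
Then F(2) - F(1) = (8) - (7/2) = 9/2.

9/2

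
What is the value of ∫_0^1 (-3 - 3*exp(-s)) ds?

An antiderivative is F(s) = -3*s + 3*exp(-s).
Then F(1) - F(0) = (-3 + 3*exp(-1)) - (3) = -6 + 3*exp(-1).

-6 + 3*exp(-1)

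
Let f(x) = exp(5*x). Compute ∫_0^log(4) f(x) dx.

1023/5

Let u = exp(x), so du = exp(x) dx. When x = 0, u = 1; when x = log(4), u = 4.
The integral becomes ∫ u**4 du from 1 to 4, with antiderivative u**5/5.
Back in x: F(x) = exp(5*x)/5.
Then F(log(4)) - F(0) = (1024/5) - (1/5) = 1023/5.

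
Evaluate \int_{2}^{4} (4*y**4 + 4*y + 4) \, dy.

By the power rule, an antiderivative is F(y) = 4*y**5/5 + 2*y**2 + 4*y.
Then F(4) - F(2) = (4336/5) - (208/5) = 4128/5.

4128/5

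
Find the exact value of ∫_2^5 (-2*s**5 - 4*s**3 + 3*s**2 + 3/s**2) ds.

By the power rule, an antiderivative is F(s) = -s**6/3 - s**4 + s**3 - 3/s.
Then F(5) - F(2) = (-85634/15) - (-185/6) = -56781/10.

-56781/10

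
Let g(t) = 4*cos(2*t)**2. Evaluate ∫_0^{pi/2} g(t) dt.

Use the identity cos^2(2*t) = (1 + cos(4*t))/2.
An antiderivative is F(t) = 2*t + sin(4*t)/2.
Then F(pi/2) - F(0) = (pi) - (0) = pi.

pi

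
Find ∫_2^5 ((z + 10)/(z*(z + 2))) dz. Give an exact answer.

-4*log(7) + 3*log(2) + 5*log(5)

Factor the denominator: z**2 + 2*z = (z + 2)z.
Partial fractions: (z + 10)/(z*(z + 2)) = -4/(z + 2) + 5/z.
An antiderivative is F(z) = 5*log(z) - 4*log(z + 2).
Then F(5) - F(2) = (-4*log(7) + 5*log(5)) - (-log(8)) = -4*log(7) + 3*log(2) + 5*log(5).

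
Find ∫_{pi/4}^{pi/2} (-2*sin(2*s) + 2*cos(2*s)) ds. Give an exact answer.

-2

An antiderivative is F(s) = sin(2*s) + cos(2*s).
Then F(pi/2) - F(pi/4) = (-1) - (1) = -2.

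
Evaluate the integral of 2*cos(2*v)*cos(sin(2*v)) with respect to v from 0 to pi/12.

Let u = sin(2*v), so du = 2*cos(2*v) dv. When v = 0, u = 0; when v = pi/12, u = 1/2.
The integral becomes ∫ cos(u) du from 0 to 1/2, with antiderivative sin(u).
Back in v: F(v) = sin(sin(2*v)).
Then F(pi/12) - F(0) = (sin(1/2)) - (0) = sin(1/2).

sin(1/2)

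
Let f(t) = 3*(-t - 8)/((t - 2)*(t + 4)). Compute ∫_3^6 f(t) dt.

Factor the denominator: t**2 + 2*t - 8 = (t + 4)(t - 2).
Partial fractions: 3*(-t - 8)/((t - 2)*(t + 4)) = 2/(t + 4) - 5/(t - 2).
An antiderivative is F(t) = -5*log(t - 2) + 2*log(t + 4).
Then F(6) - F(3) = (-8*log(2) + 2*log(5)) - (log(49)) = -8*log(2) - 2*log(7) + 2*log(5).

-8*log(2) - 2*log(7) + 2*log(5)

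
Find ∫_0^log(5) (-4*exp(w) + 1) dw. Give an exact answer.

-16 + log(5)

An antiderivative is F(w) = w - 4*exp(w).
Then F(log(5)) - F(0) = (-20 + log(5)) - (-4) = -16 + log(5).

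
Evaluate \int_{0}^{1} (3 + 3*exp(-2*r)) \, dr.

9/2 - 3*exp(-2)/2

An antiderivative is F(r) = 3*r - 3*exp(-2*r)/2.
Then F(1) - F(0) = (3 - 3*exp(-2)/2) - (-3/2) = 9/2 - 3*exp(-2)/2.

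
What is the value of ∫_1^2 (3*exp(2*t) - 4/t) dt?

An antiderivative is F(t) = 3*exp(2*t)/2 - 4*log(t).
Then F(2) - F(1) = (-log(16) + 3*exp(4)/2) - (3*exp(2)/2) = -3*exp(2)/2 - log(16) + 3*exp(4)/2.

-3*exp(2)/2 - log(16) + 3*exp(4)/2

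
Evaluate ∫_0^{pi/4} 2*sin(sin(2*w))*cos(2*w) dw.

Let u = sin(2*w), so du = 2*cos(2*w) dw. When w = 0, u = 0; when w = pi/4, u = 1.
The integral becomes ∫ sin(u) du from 0 to 1, with antiderivative -cos(u).
Back in w: F(w) = -cos(sin(2*w)).
Then F(pi/4) - F(0) = (-cos(1)) - (-1) = 1 - cos(1).

1 - cos(1)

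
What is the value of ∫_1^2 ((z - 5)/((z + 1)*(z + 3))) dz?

-5*log(2) - 3*log(3) + 4*log(5)

Factor the denominator: z**2 + 4*z + 3 = (z + 3)(z + 1).
Partial fractions: (z - 5)/((z + 1)*(z + 3)) = 4/(z + 3) - 3/(z + 1).
An antiderivative is F(z) = -3*log(z + 1) + 4*log(z + 3).
Then F(2) - F(1) = (-3*log(3) + 4*log(5)) - (log(32)) = -5*log(2) - 3*log(3) + 4*log(5).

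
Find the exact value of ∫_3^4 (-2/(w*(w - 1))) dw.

log(64/81)

Factor the denominator: w**2 - w = w(w - 1).
Partial fractions: -2/(w*(w - 1)) = 2/w - 2/(w - 1).
An antiderivative is F(w) = 2*log(w) - 2*log(w - 1).
Then F(4) - F(3) = (log(16/9)) - (log(9/4)) = log(64/81).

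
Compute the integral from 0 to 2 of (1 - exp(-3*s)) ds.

An antiderivative is F(s) = s + exp(-3*s)/3.
Then F(2) - F(0) = (exp(-6)/3 + 2) - (1/3) = exp(-6)/3 + 5/3.

exp(-6)/3 + 5/3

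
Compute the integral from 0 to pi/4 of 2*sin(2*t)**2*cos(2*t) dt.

Let u = sin(2*t), so du = 2*cos(2*t) dt. When t = 0, u = 0; when t = pi/4, u = 1.
The integral becomes ∫ u**2 du from 0 to 1, with antiderivative u**3/3.
Back in t: F(t) = sin(2*t)**3/3.
Then F(pi/4) - F(0) = (1/3) - (0) = 1/3.

1/3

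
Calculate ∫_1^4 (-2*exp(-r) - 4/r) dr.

-8*log(2) - 2*exp(-1) + 2*exp(-4)

An antiderivative is F(r) = -4*log(r) + 2*exp(-r).
Then F(4) - F(1) = (-8*log(2) + 2*exp(-4)) - (2*exp(-1)) = -8*log(2) - 2*exp(-1) + 2*exp(-4).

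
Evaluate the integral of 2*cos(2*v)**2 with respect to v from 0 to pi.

Use the identity cos^2(2*v) = (1 + cos(4*v))/2.
An antiderivative is F(v) = v + sin(4*v)/4.
Then F(pi) - F(0) = (pi) - (0) = pi.

pi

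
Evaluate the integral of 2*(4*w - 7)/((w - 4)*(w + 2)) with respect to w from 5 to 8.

-5*log(7) + 11*log(2) + 5*log(5)

Factor the denominator: w**2 - 2*w - 8 = (w + 2)(w - 4).
Partial fractions: 2*(4*w - 7)/((w - 4)*(w + 2)) = 5/(w + 2) + 3/(w - 4).
An antiderivative is F(w) = 3*log(w - 4) + 5*log(w + 2).
Then F(8) - F(5) = (11*log(2) + 5*log(5)) - (5*log(7)) = -5*log(7) + 11*log(2) + 5*log(5).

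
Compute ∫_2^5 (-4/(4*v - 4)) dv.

-log(4)

An antiderivative is F(v) = -log(4*v - 4).
Then F(5) - F(2) = (-log(16)) - (-log(4)) = -log(4).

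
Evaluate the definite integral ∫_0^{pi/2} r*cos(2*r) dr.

-1/2

Integrate by parts once (u = r, dv = cos(2*r) dr).
An antiderivative is F(r) = r*sin(2*r)/2 + cos(2*r)/4.
Then F(pi/2) - F(0) = (-1/4) - (1/4) = -1/2.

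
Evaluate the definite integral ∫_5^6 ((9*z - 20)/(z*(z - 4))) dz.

-5*log(5) + 5*log(3) + 9*log(2)

Factor the denominator: z**2 - 4*z = z(z - 4).
Partial fractions: (9*z - 20)/(z*(z - 4)) = 5/z + 4/(z - 4).
An antiderivative is F(z) = 5*log(z) + 4*log(z - 4).
Then F(6) - F(5) = (5*log(3) + 9*log(2)) - (5*log(5)) = -5*log(5) + 5*log(3) + 9*log(2).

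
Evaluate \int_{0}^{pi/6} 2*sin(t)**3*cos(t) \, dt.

Let u = sin(t), so du = cos(t) dt. When t = 0, u = 0; when t = pi/6, u = 1/2.
The integral becomes 2·∫ u**3 du from 0 to 1/2, with antiderivative u**4/2.
Back in t: F(t) = sin(t)**4/2.
Then F(pi/6) - F(0) = (1/32) - (0) = 1/32.

1/32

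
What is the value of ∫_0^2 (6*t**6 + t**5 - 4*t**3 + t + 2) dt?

2318/21

By the power rule, an antiderivative is F(t) = 6*t**7/7 + t**6/6 - t**4 + t**2/2 + 2*t.
Then F(2) - F(0) = (2318/21) - (0) = 2318/21.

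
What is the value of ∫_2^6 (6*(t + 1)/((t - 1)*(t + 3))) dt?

6*log(3)

Factor the denominator: t**2 + 2*t - 3 = (t + 3)(t - 1).
Partial fractions: 6*(t + 1)/((t - 1)*(t + 3)) = 3/(t + 3) + 3/(t - 1).
An antiderivative is F(t) = 3*log(t - 1) + 3*log(t + 3).
Then F(6) - F(2) = (3*log(5) + 6*log(3)) - (3*log(5)) = 6*log(3).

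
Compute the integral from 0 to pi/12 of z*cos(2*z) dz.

-1/4 + pi/48 + sqrt(3)/8

Integrate by parts once (u = z, dv = cos(2*z) dz).
An antiderivative is F(z) = z*sin(2*z)/2 + cos(2*z)/4.
Then F(pi/12) - F(0) = (pi/48 + sqrt(3)/8) - (1/4) = -1/4 + pi/48 + sqrt(3)/8.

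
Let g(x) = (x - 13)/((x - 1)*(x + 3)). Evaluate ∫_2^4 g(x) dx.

-4*log(5) - 3*log(3) + 4*log(7)

Factor the denominator: x**2 + 2*x - 3 = (x + 3)(x - 1).
Partial fractions: (x - 13)/((x - 1)*(x + 3)) = 4/(x + 3) - 3/(x - 1).
An antiderivative is F(x) = -3*log(x - 1) + 4*log(x + 3).
Then F(4) - F(2) = (-3*log(3) + 4*log(7)) - (4*log(5)) = -4*log(5) - 3*log(3) + 4*log(7).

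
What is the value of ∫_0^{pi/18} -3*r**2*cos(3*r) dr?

-sqrt(3)*pi/54 - pi**2/648 + 1/9

Integrate by parts twice (u = r^2, dv = -3*cos(3*r) dr).
An antiderivative is F(r) = -r**2*sin(3*r) - 2*r*cos(3*r)/3 + 2*sin(3*r)/9.
Then F(pi/18) - F(0) = (-sqrt(3)*pi/54 - pi**2/648 + 1/9) - (0) = -sqrt(3)*pi/54 - pi**2/648 + 1/9.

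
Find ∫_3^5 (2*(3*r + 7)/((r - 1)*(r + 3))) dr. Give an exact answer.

Factor the denominator: r**2 + 2*r - 3 = (r + 3)(r - 1).
Partial fractions: 2*(3*r + 7)/((r - 1)*(r + 3)) = 1/(r + 3) + 5/(r - 1).
An antiderivative is F(r) = 5*log(r - 1) + log(r + 3).
Then F(5) - F(3) = (13*log(2)) - (log(3) + 6*log(2)) = -log(3) + 7*log(2).

-log(3) + 7*log(2)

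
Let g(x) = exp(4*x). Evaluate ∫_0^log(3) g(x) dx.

20

Let u = exp(x), so du = exp(x) dx. When x = 0, u = 1; when x = log(3), u = 3.
The integral becomes ∫ u**3 du from 1 to 3, with antiderivative u**4/4.
Back in x: F(x) = exp(4*x)/4.
Then F(log(3)) - F(0) = (81/4) - (1/4) = 20.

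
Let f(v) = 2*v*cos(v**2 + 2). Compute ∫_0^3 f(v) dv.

Let u = v**2 + 2, so du = 2*v dv. When v = 0, u = 2; when v = 3, u = 11.
The integral becomes ∫ cos(u) du from 2 to 11, with antiderivative sin(u).
Back in v: F(v) = sin(v**2 + 2).
Then F(3) - F(0) = (sin(11)) - (sin(2)) = sin(11) - sin(2).

sin(11) - sin(2)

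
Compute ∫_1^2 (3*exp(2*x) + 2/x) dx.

An antiderivative is F(x) = 3*exp(2*x)/2 + 2*log(x).
Then F(2) - F(1) = (log(4) + 3*exp(4)/2) - (3*exp(2)/2) = -3*exp(2)/2 + log(4) + 3*exp(4)/2.

-3*exp(2)/2 + log(4) + 3*exp(4)/2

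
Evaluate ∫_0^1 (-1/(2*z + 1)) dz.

An antiderivative is F(z) = -log(2*z + 1)/2.
Then F(1) - F(0) = (-log(3)/2) - (0) = -log(3)/2.

-log(3)/2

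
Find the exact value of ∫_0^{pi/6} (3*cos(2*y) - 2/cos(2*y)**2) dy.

An antiderivative is F(y) = 3*sin(2*y)/2 - tan(2*y).
Then F(pi/6) - F(0) = (-sqrt(3)/4) - (0) = -sqrt(3)/4.

-sqrt(3)/4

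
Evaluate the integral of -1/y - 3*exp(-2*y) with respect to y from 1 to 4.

An antiderivative is F(y) = -log(y) + 3*exp(-2*y)/2.
Then F(4) - F(1) = (-2*log(2) + 3*exp(-8)/2) - (3*exp(-2)/2) = -2*log(2) - 3*exp(-2)/2 + 3*exp(-8)/2.

-2*log(2) - 3*exp(-2)/2 + 3*exp(-8)/2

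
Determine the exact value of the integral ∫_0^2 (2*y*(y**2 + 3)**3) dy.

580

Let u = y**2 + 3, so du = 2*y dy. When y = 0, u = 3; when y = 2, u = 7.
The integral becomes ∫ u**3 du from 3 to 7, with antiderivative u**4/4.
Back in y: F(y) = (y**2 + 3)**4/4.
Then F(2) - F(0) = (2401/4) - (81/4) = 580.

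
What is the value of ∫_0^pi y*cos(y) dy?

-2

Integrate by parts once (u = y, dv = cos(y) dy).
An antiderivative is F(y) = y*sin(y) + cos(y).
Then F(pi) - F(0) = (-1) - (1) = -2.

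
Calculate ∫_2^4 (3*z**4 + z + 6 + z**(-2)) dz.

12269/20

By the power rule, an antiderivative is F(z) = 3*z**5/5 + z**2/2 + 6*z - 1/z.
Then F(4) - F(2) = (12923/20) - (327/10) = 12269/20.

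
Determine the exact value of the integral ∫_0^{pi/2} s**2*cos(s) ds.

Integrate by parts twice (u = s^2, dv = cos(s) ds).
An antiderivative is F(s) = s**2*sin(s) + 2*s*cos(s) - 2*sin(s).
Then F(pi/2) - F(0) = (-2 + pi**2/4) - (0) = -2 + pi**2/4.

-2 + pi**2/4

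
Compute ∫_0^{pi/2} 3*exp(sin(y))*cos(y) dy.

-3 + 3*E

Let u = sin(y), so du = cos(y) dy. When y = 0, u = 0; when y = pi/2, u = 1.
The integral becomes 3·∫ exp(u) du from 0 to 1, with antiderivative 3*exp(u).
Back in y: F(y) = 3*exp(sin(y)).
Then F(pi/2) - F(0) = (3*E) - (3) = -3 + 3*E.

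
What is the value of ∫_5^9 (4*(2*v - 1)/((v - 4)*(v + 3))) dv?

-4*log(2) + 4*log(3) + 4*log(5)

Factor the denominator: v**2 - v - 12 = (v + 3)(v - 4).
Partial fractions: 4*(2*v - 1)/((v - 4)*(v + 3)) = 4/(v + 3) + 4/(v - 4).
An antiderivative is F(v) = 4*log(v - 4) + 4*log(v + 3).
Then F(9) - F(5) = (4*log(3) + 8*log(2) + 4*log(5)) - (12*log(2)) = -4*log(2) + 4*log(3) + 4*log(5).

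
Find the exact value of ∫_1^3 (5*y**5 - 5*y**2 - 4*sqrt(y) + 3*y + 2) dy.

By the power rule, an antiderivative is F(y) = 5*y**6/6 - 8*y**(3/2)/3 - 5*y**3/3 + 3*y**2/2 + 2*y.
Then F(3) - F(1) = (582 - 8*sqrt(3)) - (0) = 582 - 8*sqrt(3).

582 - 8*sqrt(3)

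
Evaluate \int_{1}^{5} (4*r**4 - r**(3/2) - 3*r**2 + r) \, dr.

11938/5 - 10*sqrt(5)

By the power rule, an antiderivative is F(r) = -2*r**(5/2)/5 + 4*r**5/5 - r**3 + r**2/2.
Then F(5) - F(1) = (4775/2 - 10*sqrt(5)) - (-1/10) = 11938/5 - 10*sqrt(5).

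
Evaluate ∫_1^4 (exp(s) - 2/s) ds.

An antiderivative is F(s) = exp(s) - 2*log(s).
Then F(4) - F(1) = (-log(16) + exp(4)) - (exp(1)) = -log(16) - exp(1) + exp(4).

-log(16) - exp(1) + exp(4)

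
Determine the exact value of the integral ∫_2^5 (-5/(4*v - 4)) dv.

-5*log(2)/2

An antiderivative is F(v) = -5*log(4*v - 4)/4.
Then F(5) - F(2) = (-log(32)) - (-5*log(2)/2) = -5*log(2)/2.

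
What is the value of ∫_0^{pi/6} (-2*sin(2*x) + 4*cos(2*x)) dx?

An antiderivative is F(x) = 2*sin(2*x) + cos(2*x).
Then F(pi/6) - F(0) = (1/2 + sqrt(3)) - (1) = -1/2 + sqrt(3).

-1/2 + sqrt(3)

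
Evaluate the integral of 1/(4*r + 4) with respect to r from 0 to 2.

log(3)/4

An antiderivative is F(r) = log(4*r + 4)/4.
Then F(2) - F(0) = (log(12)/4) - (log(2)/2) = log(3)/4.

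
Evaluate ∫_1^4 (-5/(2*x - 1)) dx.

An antiderivative is F(x) = -5*log(2*x - 1)/2.
Then F(4) - F(1) = (-5*log(7)/2) - (0) = -5*log(7)/2.

-5*log(7)/2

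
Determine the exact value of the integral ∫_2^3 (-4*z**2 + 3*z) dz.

-107/6

By the power rule, an antiderivative is F(z) = -4*z**3/3 + 3*z**2/2.
Then F(3) - F(2) = (-45/2) - (-14/3) = -107/6.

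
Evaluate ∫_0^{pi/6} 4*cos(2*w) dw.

An antiderivative is F(w) = 2*sin(2*w).
Then F(pi/6) - F(0) = (sqrt(3)) - (0) = sqrt(3).

sqrt(3)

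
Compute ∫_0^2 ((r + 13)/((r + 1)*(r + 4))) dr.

log(24)

Factor the denominator: r**2 + 5*r + 4 = (r + 4)(r + 1).
Partial fractions: (r + 13)/((r + 1)*(r + 4)) = -3/(r + 4) + 4/(r + 1).
An antiderivative is F(r) = 4*log(r + 1) - 3*log(r + 4).
Then F(2) - F(0) = (log(3/8)) - (-log(64)) = log(24).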